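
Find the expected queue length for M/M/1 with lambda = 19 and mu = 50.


rho = 19/50; Lq = rho^2/(1-rho) = 0.23

0.23


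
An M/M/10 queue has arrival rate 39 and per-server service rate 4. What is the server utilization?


rho = lambda/(c*mu) = 39/(10*4) = 0.975

0.975


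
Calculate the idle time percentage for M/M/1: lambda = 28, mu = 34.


Idle fraction = (1 - rho) * 100 = (1 - 28/34) * 100 = 17.6%

17.6%


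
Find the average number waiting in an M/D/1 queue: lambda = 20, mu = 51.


M/D/1: Lq = rho^2 / (2*(1-rho)) where rho = 20/51; Lq = 0.13

0.13


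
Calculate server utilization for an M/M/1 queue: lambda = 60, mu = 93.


rho = lambda/mu = 60/93 = 0.6452

0.6452


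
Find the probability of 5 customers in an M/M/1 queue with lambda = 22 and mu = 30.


rho = 22/30; P(n) = (1-rho)*rho^n = (1-22/30)*(22/30)^5 = 0.0566

0.0566


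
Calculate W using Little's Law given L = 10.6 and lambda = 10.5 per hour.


W = L / lambda = 10.6 / 10.5 = 1.0095 hours

1.0095 hours


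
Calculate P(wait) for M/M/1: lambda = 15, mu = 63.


P(wait) = rho = lambda/mu = 15/63 = 0.2381

0.2381


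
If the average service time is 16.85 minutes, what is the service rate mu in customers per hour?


mu = 60 / avg_service_time = 60 / 16.85 = 3.56 per hour

3.56 per hour


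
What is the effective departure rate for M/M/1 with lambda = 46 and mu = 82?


For a stable queue (lambda < mu), throughput = lambda = 46 per hour

46 per hour


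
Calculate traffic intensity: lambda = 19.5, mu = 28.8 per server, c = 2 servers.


rho = lambda / (c * mu) = 19.5 / (2 * 28.8) = 0.3385

0.3385


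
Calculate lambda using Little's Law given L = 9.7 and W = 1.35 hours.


lambda = L / W = 9.7 / 1.35 = 7.19 per hour

7.19 per hour


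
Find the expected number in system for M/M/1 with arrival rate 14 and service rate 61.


rho = 14/61; L = rho/(1-rho) = 0.3

0.3


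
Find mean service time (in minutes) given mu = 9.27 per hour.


Mean service time = 60/mu = 60/9.27 = 6.47 minutes

6.47 minutes


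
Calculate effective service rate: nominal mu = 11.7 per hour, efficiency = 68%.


Effective rate = mu * efficiency = 11.7 * 0.68 = 7.96 per hour

7.96 per hour


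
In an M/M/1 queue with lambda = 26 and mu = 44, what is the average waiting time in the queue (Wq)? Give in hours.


rho = 26/44; Wq = rho/(mu - lambda) = 0.0328 hours

0.0328 hours


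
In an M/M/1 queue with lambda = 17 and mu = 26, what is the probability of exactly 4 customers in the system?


rho = 17/26; P(n) = (1-rho)*rho^n = (1-17/26)*(17/26)^4 = 0.0633

0.0633


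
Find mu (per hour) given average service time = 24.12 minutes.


mu = 60 / avg_service_time = 60 / 24.12 = 2.49 per hour

2.49 per hour


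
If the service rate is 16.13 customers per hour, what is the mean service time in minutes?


Mean service time = 60/mu = 60/16.13 = 3.72 minutes

3.72 minutes


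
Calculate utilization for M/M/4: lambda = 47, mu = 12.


rho = lambda/(c*mu) = 47/(4*12) = 0.9792

0.9792


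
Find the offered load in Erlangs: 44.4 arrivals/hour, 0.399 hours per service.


Offered load a = lambda * E[S] = 44.4 * 0.399 = 17.72 Erlangs

17.72 Erlangs


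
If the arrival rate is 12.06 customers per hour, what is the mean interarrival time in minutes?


Mean interarrival time = 60/lambda = 60/12.06 = 4.98 minutes

4.98 minutes


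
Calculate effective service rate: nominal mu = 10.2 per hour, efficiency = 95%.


Effective rate = mu * efficiency = 10.2 * 0.95 = 9.69 per hour

9.69 per hour


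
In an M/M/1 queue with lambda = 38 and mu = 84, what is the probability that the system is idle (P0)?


P0 = 1 - rho = 1 - 38/84 = 0.5476

0.5476


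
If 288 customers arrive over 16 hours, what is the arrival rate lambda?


lambda = total arrivals / time = 288 / 16 = 18.0 per hour

18.0 per hour


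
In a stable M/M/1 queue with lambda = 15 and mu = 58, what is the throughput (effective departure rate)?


For a stable queue (lambda < mu), throughput = lambda = 15 per hour

15 per hour


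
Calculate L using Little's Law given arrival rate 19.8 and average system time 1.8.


L = lambda * W = 19.8 * 1.8 = 35.64

35.64


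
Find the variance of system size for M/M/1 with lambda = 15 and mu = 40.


rho = 15/40; Var(N) = rho/(1-rho)^2 = 0.96

0.96


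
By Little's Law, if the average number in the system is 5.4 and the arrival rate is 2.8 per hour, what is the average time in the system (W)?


W = L / lambda = 5.4 / 2.8 = 1.9286 hours

1.9286 hours


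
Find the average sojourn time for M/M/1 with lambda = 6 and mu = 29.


W = 1/(mu - lambda) = 1/(29 - 6) = 0.0435 hours

0.0435 hours


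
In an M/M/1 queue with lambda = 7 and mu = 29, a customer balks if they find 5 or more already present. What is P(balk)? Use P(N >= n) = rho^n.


P(N >= 5) = rho^5 = (7/29)^5 = 0.0008

0.0008


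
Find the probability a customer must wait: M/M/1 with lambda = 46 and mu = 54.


P(wait) = rho = lambda/mu = 46/54 = 0.8519

0.8519


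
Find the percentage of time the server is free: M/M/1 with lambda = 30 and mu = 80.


Idle fraction = (1 - rho) * 100 = (1 - 30/80) * 100 = 62.5%

62.5%


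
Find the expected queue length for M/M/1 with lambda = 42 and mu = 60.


rho = 42/60; Lq = rho^2/(1-rho) = 1.63

1.63


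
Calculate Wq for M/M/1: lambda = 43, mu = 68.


rho = 43/68; Wq = rho/(mu - lambda) = 0.0253 hours

0.0253 hours


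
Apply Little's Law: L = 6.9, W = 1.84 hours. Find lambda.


lambda = L / W = 6.9 / 1.84 = 3.75 per hour

3.75 per hour


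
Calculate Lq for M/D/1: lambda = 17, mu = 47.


M/D/1: Lq = rho^2 / (2*(1-rho)) where rho = 17/47; Lq = 0.1

0.1


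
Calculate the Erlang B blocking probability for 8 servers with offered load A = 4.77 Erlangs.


B(N,A) = (A^N/N!) / sum(A^k/k!, k=0..N) with N=8, A=4.77 = 0.0596

0.0596


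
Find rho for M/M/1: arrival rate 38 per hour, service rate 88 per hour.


rho = lambda/mu = 38/88 = 0.4318

0.4318


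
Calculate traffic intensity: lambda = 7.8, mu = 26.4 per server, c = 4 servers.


rho = lambda / (c * mu) = 7.8 / (4 * 26.4) = 0.0739

0.0739


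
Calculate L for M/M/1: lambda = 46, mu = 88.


rho = 46/88; L = rho/(1-rho) = 1.1

1.1


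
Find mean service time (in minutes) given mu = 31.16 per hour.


Mean service time = 60/mu = 60/31.16 = 1.93 minutes

1.93 minutes


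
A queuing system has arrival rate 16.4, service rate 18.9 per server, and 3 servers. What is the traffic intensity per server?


rho = lambda / (c * mu) = 16.4 / (3 * 18.9) = 0.2892

0.2892


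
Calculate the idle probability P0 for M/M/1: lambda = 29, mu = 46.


P0 = 1 - rho = 1 - 29/46 = 0.3696

0.3696


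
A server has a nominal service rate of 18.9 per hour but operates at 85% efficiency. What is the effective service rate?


Effective rate = mu * efficiency = 18.9 * 0.85 = 16.07 per hour

16.07 per hour


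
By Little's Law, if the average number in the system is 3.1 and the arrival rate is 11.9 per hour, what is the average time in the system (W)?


W = L / lambda = 3.1 / 11.9 = 0.2605 hours

0.2605 hours


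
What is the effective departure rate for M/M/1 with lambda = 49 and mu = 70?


For a stable queue (lambda < mu), throughput = lambda = 49 per hour

49 per hour


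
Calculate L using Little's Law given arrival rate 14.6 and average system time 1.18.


L = lambda * W = 14.6 * 1.18 = 17.23

17.23


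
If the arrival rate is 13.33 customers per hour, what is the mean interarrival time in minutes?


Mean interarrival time = 60/lambda = 60/13.33 = 4.5 minutes

4.5 minutes


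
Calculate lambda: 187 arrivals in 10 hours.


lambda = total arrivals / time = 187 / 10 = 18.7 per hour

18.7 per hour


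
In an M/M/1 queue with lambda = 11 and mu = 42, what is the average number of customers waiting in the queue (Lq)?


rho = 11/42; Lq = rho^2/(1-rho) = 0.09

0.09


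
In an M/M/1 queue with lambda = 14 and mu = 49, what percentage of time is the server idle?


Idle fraction = (1 - rho) * 100 = (1 - 14/49) * 100 = 71.4%

71.4%


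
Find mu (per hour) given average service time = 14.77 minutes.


mu = 60 / avg_service_time = 60 / 14.77 = 4.06 per hour

4.06 per hour


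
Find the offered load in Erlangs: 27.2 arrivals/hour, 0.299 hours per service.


Offered load a = lambda * E[S] = 27.2 * 0.299 = 8.13 Erlangs

8.13 Erlangs


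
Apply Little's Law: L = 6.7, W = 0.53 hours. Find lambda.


lambda = L / W = 6.7 / 0.53 = 12.64 per hour

12.64 per hour


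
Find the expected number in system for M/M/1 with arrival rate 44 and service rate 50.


rho = 44/50; L = rho/(1-rho) = 7.33

7.33


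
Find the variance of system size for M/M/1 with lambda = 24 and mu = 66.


rho = 24/66; Var(N) = rho/(1-rho)^2 = 0.9

0.9


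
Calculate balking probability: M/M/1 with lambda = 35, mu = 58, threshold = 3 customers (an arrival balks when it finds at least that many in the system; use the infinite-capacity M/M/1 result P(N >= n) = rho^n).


P(N >= 3) = rho^3 = (35/58)^3 = 0.2197

0.2197


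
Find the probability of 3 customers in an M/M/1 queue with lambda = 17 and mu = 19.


rho = 17/19; P(n) = (1-rho)*rho^n = (1-17/19)*(17/19)^3 = 0.0754

0.0754


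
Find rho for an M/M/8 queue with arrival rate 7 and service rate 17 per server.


rho = lambda/(c*mu) = 7/(8*17) = 0.0515

0.0515


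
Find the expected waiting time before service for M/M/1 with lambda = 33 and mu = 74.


rho = 33/74; Wq = rho/(mu - lambda) = 0.0109 hours

0.0109 hours


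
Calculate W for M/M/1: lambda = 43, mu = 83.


W = 1/(mu - lambda) = 1/(83 - 43) = 0.025 hours

0.025 hours


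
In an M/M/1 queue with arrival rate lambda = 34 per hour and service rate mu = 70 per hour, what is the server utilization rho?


rho = lambda/mu = 34/70 = 0.4857

0.4857


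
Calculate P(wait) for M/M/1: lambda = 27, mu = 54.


P(wait) = rho = lambda/mu = 27/54 = 0.5

0.5


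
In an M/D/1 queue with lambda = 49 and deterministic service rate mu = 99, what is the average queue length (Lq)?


M/D/1: Lq = rho^2 / (2*(1-rho)) where rho = 49/99; Lq = 0.24

0.24


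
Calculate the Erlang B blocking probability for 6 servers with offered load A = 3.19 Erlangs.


B(N,A) = (A^N/N!) / sum(A^k/k!, k=0..N) with N=6, A=3.19 = 0.063

0.063


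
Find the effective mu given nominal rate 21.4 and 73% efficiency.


Effective rate = mu * efficiency = 21.4 * 0.73 = 15.62 per hour

15.62 per hour


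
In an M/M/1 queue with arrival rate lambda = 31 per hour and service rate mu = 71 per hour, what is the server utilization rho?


rho = lambda/mu = 31/71 = 0.4366

0.4366


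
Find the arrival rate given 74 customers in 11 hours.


lambda = total arrivals / time = 74 / 11 = 6.73 per hour

6.73 per hour


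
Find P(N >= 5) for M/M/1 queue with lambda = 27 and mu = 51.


P(N >= 5) = rho^5 = (27/51)^5 = 0.0416

0.0416


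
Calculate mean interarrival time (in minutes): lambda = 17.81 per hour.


Mean interarrival time = 60/lambda = 60/17.81 = 3.37 minutes

3.37 minutes


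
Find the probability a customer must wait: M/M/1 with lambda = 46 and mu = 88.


P(wait) = rho = lambda/mu = 46/88 = 0.5227

0.5227


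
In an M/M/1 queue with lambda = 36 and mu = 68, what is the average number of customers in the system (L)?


rho = 36/68; L = rho/(1-rho) = 1.13

1.13


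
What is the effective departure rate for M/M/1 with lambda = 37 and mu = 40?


For a stable queue (lambda < mu), throughput = lambda = 37 per hour

37 per hour


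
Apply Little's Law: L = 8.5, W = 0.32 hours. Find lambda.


lambda = L / W = 8.5 / 0.32 = 26.56 per hour

26.56 per hour


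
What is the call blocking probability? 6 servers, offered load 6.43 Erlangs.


B(N,A) = (A^N/N!) / sum(A^k/k!, k=0..N) with N=6, A=6.43 = 0.2944

0.2944


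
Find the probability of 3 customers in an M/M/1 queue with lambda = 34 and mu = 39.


rho = 34/39; P(n) = (1-rho)*rho^n = (1-34/39)*(34/39)^3 = 0.0849

0.0849


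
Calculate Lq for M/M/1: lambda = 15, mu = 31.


rho = 15/31; Lq = rho^2/(1-rho) = 0.45

0.45


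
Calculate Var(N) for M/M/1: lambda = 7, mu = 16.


rho = 7/16; Var(N) = rho/(1-rho)^2 = 1.38

1.38


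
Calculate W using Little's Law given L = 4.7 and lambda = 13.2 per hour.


W = L / lambda = 4.7 / 13.2 = 0.3561 hours

0.3561 hours


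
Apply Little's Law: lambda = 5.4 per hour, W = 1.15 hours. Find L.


L = lambda * W = 5.4 * 1.15 = 6.21

6.21


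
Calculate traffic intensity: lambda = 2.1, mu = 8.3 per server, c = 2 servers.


rho = lambda / (c * mu) = 2.1 / (2 * 8.3) = 0.1265

0.1265


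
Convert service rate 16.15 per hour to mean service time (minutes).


Mean service time = 60/mu = 60/16.15 = 3.72 minutes

3.72 minutes


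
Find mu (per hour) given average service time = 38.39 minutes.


mu = 60 / avg_service_time = 60 / 38.39 = 1.56 per hour

1.56 per hour


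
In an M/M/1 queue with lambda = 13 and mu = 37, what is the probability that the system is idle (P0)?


P0 = 1 - rho = 1 - 13/37 = 0.6486

0.6486


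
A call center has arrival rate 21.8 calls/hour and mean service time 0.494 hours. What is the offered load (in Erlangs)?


Offered load a = lambda * E[S] = 21.8 * 0.494 = 10.77 Erlangs

10.77 Erlangs


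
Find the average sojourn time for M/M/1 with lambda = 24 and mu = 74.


W = 1/(mu - lambda) = 1/(74 - 24) = 0.02 hours

0.02 hours


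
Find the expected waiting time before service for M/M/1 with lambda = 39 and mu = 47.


rho = 39/47; Wq = rho/(mu - lambda) = 0.1037 hours

0.1037 hours


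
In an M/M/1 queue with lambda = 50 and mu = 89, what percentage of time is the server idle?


Idle fraction = (1 - rho) * 100 = (1 - 50/89) * 100 = 43.8%

43.8%


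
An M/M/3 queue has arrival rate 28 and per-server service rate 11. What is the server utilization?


rho = lambda/(c*mu) = 28/(3*11) = 0.8485

0.8485


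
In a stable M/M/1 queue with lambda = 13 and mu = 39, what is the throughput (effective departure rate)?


For a stable queue (lambda < mu), throughput = lambda = 13 per hour

13 per hour


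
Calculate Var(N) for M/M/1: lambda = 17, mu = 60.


rho = 17/60; Var(N) = rho/(1-rho)^2 = 0.55

0.55


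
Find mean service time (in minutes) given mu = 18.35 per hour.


Mean service time = 60/mu = 60/18.35 = 3.27 minutes

3.27 minutes


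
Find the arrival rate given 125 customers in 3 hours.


lambda = total arrivals / time = 125 / 3 = 41.67 per hour

41.67 per hour


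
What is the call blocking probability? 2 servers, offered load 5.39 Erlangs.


B(N,A) = (A^N/N!) / sum(A^k/k!, k=0..N) with N=2, A=5.39 = 0.6945

0.6945


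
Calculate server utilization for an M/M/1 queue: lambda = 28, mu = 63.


rho = lambda/mu = 28/63 = 0.4444

0.4444


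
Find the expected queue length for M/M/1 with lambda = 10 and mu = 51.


rho = 10/51; Lq = rho^2/(1-rho) = 0.05

0.05


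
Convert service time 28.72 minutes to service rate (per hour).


mu = 60 / avg_service_time = 60 / 28.72 = 2.09 per hour

2.09 per hour


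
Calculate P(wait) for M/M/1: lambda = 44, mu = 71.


P(wait) = rho = lambda/mu = 44/71 = 0.6197

0.6197


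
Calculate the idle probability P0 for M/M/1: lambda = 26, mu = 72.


P0 = 1 - rho = 1 - 26/72 = 0.6389

0.6389


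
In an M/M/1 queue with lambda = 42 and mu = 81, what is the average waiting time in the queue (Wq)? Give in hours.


rho = 42/81; Wq = rho/(mu - lambda) = 0.0133 hours

0.0133 hours


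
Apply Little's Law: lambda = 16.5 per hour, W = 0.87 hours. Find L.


L = lambda * W = 16.5 * 0.87 = 14.36

14.36


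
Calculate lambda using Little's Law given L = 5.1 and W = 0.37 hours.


lambda = L / W = 5.1 / 0.37 = 13.78 per hour

13.78 per hour


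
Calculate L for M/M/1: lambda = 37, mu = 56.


rho = 37/56; L = rho/(1-rho) = 1.95

1.95


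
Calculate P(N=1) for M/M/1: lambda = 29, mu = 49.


rho = 29/49; P(n) = (1-rho)*rho^n = (1-29/49)*(29/49)^1 = 0.2416

0.2416


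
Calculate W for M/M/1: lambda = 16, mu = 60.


W = 1/(mu - lambda) = 1/(60 - 16) = 0.0227 hours

0.0227 hours


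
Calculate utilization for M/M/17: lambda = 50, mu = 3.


rho = lambda/(c*mu) = 50/(17*3) = 0.9804

0.9804


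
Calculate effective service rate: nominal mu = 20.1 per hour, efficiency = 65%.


Effective rate = mu * efficiency = 20.1 * 0.65 = 13.07 per hour

13.07 per hour


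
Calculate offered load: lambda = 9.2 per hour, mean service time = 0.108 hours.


Offered load a = lambda * E[S] = 9.2 * 0.108 = 0.99 Erlangs

0.99 Erlangs


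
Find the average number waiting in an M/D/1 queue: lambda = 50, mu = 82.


M/D/1: Lq = rho^2 / (2*(1-rho)) where rho = 50/82; Lq = 0.48

0.48


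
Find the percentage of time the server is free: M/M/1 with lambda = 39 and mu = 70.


Idle fraction = (1 - rho) * 100 = (1 - 39/70) * 100 = 44.3%

44.3%


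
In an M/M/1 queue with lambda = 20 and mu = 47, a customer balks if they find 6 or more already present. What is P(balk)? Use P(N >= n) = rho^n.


P(N >= 6) = rho^6 = (20/47)^6 = 0.0059

0.0059


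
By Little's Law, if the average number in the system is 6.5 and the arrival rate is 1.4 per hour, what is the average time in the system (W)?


W = L / lambda = 6.5 / 1.4 = 4.6429 hours

4.6429 hours


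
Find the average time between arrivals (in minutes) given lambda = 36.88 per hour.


Mean interarrival time = 60/lambda = 60/36.88 = 1.63 minutes

1.63 minutes


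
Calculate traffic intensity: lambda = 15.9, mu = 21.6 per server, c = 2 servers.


rho = lambda / (c * mu) = 15.9 / (2 * 21.6) = 0.3681

0.3681


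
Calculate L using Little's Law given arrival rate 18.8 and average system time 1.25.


L = lambda * W = 18.8 * 1.25 = 23.5

23.5


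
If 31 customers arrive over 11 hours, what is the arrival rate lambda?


lambda = total arrivals / time = 31 / 11 = 2.82 per hour

2.82 per hour


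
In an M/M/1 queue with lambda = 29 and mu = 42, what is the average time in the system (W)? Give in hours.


W = 1/(mu - lambda) = 1/(42 - 29) = 0.0769 hours

0.0769 hours


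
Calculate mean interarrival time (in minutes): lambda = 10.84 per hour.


Mean interarrival time = 60/lambda = 60/10.84 = 5.54 minutes

5.54 minutes


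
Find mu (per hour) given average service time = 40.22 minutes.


mu = 60 / avg_service_time = 60 / 40.22 = 1.49 per hour

1.49 per hour


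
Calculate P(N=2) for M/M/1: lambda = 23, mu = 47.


rho = 23/47; P(n) = (1-rho)*rho^n = (1-23/47)*(23/47)^2 = 0.1223

0.1223


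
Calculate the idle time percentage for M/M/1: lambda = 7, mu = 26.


Idle fraction = (1 - rho) * 100 = (1 - 7/26) * 100 = 73.1%

73.1%


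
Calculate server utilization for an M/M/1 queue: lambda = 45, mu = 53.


rho = lambda/mu = 45/53 = 0.8491

0.8491


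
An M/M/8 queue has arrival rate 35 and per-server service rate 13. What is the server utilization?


rho = lambda/(c*mu) = 35/(8*13) = 0.3365

0.3365


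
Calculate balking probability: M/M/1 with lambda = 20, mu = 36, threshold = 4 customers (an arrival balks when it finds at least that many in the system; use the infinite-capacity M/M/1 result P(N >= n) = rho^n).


P(N >= 4) = rho^4 = (20/36)^4 = 0.0953

0.0953


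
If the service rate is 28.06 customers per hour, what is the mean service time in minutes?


Mean service time = 60/mu = 60/28.06 = 2.14 minutes

2.14 minutes


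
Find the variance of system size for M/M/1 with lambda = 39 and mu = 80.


rho = 39/80; Var(N) = rho/(1-rho)^2 = 1.86

1.86


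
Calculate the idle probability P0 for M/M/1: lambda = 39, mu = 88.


P0 = 1 - rho = 1 - 39/88 = 0.5568

0.5568


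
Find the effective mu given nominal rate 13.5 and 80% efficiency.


Effective rate = mu * efficiency = 13.5 * 0.8 = 10.8 per hour

10.8 per hour


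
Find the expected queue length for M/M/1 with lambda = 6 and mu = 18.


rho = 6/18; Lq = rho^2/(1-rho) = 0.17

0.17


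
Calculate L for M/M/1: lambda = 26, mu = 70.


rho = 26/70; L = rho/(1-rho) = 0.59

0.59


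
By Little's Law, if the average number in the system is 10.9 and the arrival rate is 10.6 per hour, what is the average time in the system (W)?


W = L / lambda = 10.9 / 10.6 = 1.0283 hours

1.0283 hours


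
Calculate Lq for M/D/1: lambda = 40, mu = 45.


M/D/1: Lq = rho^2 / (2*(1-rho)) where rho = 40/45; Lq = 3.56

3.56


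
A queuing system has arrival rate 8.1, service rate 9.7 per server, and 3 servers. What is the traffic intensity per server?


rho = lambda / (c * mu) = 8.1 / (3 * 9.7) = 0.2784

0.2784


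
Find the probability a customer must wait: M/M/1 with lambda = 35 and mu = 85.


P(wait) = rho = lambda/mu = 35/85 = 0.4118

0.4118


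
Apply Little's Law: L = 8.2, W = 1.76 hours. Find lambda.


lambda = L / W = 8.2 / 1.76 = 4.66 per hour

4.66 per hour


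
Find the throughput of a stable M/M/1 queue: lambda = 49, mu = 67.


For a stable queue (lambda < mu), throughput = lambda = 49 per hour

49 per hour


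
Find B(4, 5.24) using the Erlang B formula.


B(N,A) = (A^N/N!) / sum(A^k/k!, k=0..N) with N=4, A=5.24 = 0.4168

0.4168


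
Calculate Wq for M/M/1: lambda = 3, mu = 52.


rho = 3/52; Wq = rho/(mu - lambda) = 0.0012 hours

0.0012 hours


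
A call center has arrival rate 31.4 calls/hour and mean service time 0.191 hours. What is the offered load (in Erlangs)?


Offered load a = lambda * E[S] = 31.4 * 0.191 = 6.0 Erlangs

6.0 Erlangs


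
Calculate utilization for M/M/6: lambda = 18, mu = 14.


rho = lambda/(c*mu) = 18/(6*14) = 0.2143

0.2143


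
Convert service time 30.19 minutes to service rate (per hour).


mu = 60 / avg_service_time = 60 / 30.19 = 1.99 per hour

1.99 per hour


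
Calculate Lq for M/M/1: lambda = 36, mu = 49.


rho = 36/49; Lq = rho^2/(1-rho) = 2.03

2.03


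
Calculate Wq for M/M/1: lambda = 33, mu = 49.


rho = 33/49; Wq = rho/(mu - lambda) = 0.0421 hours

0.0421 hours


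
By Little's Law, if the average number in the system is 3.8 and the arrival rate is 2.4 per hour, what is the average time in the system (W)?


W = L / lambda = 3.8 / 2.4 = 1.5833 hours

1.5833 hours


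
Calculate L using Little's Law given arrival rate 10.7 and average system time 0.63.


L = lambda * W = 10.7 * 0.63 = 6.74

6.74


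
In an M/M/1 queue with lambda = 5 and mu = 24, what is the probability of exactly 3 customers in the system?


rho = 5/24; P(n) = (1-rho)*rho^n = (1-5/24)*(5/24)^3 = 0.0072

0.0072


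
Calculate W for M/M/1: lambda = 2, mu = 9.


W = 1/(mu - lambda) = 1/(9 - 2) = 0.1429 hours

0.1429 hours


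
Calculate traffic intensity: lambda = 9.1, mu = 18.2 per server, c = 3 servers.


rho = lambda / (c * mu) = 9.1 / (3 * 18.2) = 0.1667

0.1667


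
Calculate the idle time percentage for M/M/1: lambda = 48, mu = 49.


Idle fraction = (1 - rho) * 100 = (1 - 48/49) * 100 = 2.0%

2.0%


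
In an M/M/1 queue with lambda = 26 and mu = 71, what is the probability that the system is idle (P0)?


P0 = 1 - rho = 1 - 26/71 = 0.6338

0.6338


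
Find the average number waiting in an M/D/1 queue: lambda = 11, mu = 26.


M/D/1: Lq = rho^2 / (2*(1-rho)) where rho = 11/26; Lq = 0.16

0.16


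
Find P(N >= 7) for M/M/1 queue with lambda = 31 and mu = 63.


P(N >= 7) = rho^7 = (31/63)^7 = 0.007

0.007


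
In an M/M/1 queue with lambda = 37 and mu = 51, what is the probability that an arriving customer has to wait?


P(wait) = rho = lambda/mu = 37/51 = 0.7255

0.7255


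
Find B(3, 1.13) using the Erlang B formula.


B(N,A) = (A^N/N!) / sum(A^k/k!, k=0..N) with N=3, A=1.13 = 0.0799

0.0799


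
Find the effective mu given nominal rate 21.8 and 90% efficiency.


Effective rate = mu * efficiency = 21.8 * 0.9 = 19.62 per hour

19.62 per hour


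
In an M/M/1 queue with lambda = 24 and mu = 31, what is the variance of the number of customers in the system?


rho = 24/31; Var(N) = rho/(1-rho)^2 = 15.18

15.18


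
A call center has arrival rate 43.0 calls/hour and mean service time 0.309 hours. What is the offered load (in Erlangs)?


Offered load a = lambda * E[S] = 43.0 * 0.309 = 13.29 Erlangs

13.29 Erlangs


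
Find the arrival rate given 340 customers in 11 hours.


lambda = total arrivals / time = 340 / 11 = 30.91 per hour

30.91 per hour


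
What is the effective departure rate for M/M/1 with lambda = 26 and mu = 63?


For a stable queue (lambda < mu), throughput = lambda = 26 per hour

26 per hour


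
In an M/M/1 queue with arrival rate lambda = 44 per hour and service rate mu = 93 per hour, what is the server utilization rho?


rho = lambda/mu = 44/93 = 0.4731

0.4731


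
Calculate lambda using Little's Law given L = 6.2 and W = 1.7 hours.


lambda = L / W = 6.2 / 1.7 = 3.65 per hour

3.65 per hour


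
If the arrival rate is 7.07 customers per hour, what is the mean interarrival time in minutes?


Mean interarrival time = 60/lambda = 60/7.07 = 8.49 minutes

8.49 minutes


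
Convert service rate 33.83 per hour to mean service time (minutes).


Mean service time = 60/mu = 60/33.83 = 1.77 minutes

1.77 minutes


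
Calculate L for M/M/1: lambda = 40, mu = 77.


rho = 40/77; L = rho/(1-rho) = 1.08

1.08


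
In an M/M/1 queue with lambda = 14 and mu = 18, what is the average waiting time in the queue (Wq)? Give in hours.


rho = 14/18; Wq = rho/(mu - lambda) = 0.1944 hours

0.1944 hours


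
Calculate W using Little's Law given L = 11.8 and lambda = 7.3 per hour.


W = L / lambda = 11.8 / 7.3 = 1.6164 hours

1.6164 hours


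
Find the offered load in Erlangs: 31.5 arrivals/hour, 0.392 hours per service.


Offered load a = lambda * E[S] = 31.5 * 0.392 = 12.35 Erlangs

12.35 Erlangs


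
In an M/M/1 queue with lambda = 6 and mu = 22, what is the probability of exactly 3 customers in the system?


rho = 6/22; P(n) = (1-rho)*rho^n = (1-6/22)*(6/22)^3 = 0.0148

0.0148


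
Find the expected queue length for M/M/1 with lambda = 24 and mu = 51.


rho = 24/51; Lq = rho^2/(1-rho) = 0.42

0.42


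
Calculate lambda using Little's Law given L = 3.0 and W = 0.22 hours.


lambda = L / W = 3.0 / 0.22 = 13.64 per hour

13.64 per hour


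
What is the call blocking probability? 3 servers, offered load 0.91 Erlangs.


B(N,A) = (A^N/N!) / sum(A^k/k!, k=0..N) with N=3, A=0.91 = 0.0513

0.0513


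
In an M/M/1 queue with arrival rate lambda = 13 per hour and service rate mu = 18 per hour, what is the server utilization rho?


rho = lambda/mu = 13/18 = 0.7222

0.7222


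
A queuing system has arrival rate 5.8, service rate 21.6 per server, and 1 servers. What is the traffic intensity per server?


rho = lambda / (c * mu) = 5.8 / (1 * 21.6) = 0.2685

0.2685


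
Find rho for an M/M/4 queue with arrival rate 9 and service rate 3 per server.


rho = lambda/(c*mu) = 9/(4*3) = 0.75

0.75


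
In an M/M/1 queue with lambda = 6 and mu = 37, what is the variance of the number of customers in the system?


rho = 6/37; Var(N) = rho/(1-rho)^2 = 0.23

0.23


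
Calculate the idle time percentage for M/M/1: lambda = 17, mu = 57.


Idle fraction = (1 - rho) * 100 = (1 - 17/57) * 100 = 70.2%

70.2%


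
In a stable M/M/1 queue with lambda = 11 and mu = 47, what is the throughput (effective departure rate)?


For a stable queue (lambda < mu), throughput = lambda = 11 per hour

11 per hour


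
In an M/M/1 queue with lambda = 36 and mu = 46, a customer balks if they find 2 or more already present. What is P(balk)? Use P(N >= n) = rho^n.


P(N >= 2) = rho^2 = (36/46)^2 = 0.6125

0.6125


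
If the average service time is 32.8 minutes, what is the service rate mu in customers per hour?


mu = 60 / avg_service_time = 60 / 32.8 = 1.83 per hour

1.83 per hour


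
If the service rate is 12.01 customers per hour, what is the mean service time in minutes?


Mean service time = 60/mu = 60/12.01 = 5.0 minutes

5.0 minutes


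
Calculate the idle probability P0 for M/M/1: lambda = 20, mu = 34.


P0 = 1 - rho = 1 - 20/34 = 0.4118

0.4118


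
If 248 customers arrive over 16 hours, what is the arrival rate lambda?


lambda = total arrivals / time = 248 / 16 = 15.5 per hour

15.5 per hour


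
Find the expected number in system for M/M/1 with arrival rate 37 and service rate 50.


rho = 37/50; L = rho/(1-rho) = 2.85

2.85


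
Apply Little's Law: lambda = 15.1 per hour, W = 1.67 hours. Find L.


L = lambda * W = 15.1 * 1.67 = 25.22

25.22


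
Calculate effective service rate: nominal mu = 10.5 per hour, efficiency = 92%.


Effective rate = mu * efficiency = 10.5 * 0.92 = 9.66 per hour

9.66 per hour


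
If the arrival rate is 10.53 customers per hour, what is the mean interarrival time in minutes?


Mean interarrival time = 60/lambda = 60/10.53 = 5.7 minutes

5.7 minutes


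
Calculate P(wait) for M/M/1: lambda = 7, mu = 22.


P(wait) = rho = lambda/mu = 7/22 = 0.3182

0.3182


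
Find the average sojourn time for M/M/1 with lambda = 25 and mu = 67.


W = 1/(mu - lambda) = 1/(67 - 25) = 0.0238 hours

0.0238 hours


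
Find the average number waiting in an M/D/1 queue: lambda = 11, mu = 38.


M/D/1: Lq = rho^2 / (2*(1-rho)) where rho = 11/38; Lq = 0.06

0.06


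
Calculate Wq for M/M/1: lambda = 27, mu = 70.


rho = 27/70; Wq = rho/(mu - lambda) = 0.009 hours

0.009 hours


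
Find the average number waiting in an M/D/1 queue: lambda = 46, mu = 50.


M/D/1: Lq = rho^2 / (2*(1-rho)) where rho = 46/50; Lq = 5.29

5.29


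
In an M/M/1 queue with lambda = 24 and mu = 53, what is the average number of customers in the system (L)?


rho = 24/53; L = rho/(1-rho) = 0.83

0.83


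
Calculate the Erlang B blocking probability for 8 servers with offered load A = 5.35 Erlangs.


B(N,A) = (A^N/N!) / sum(A^k/k!, k=0..N) with N=8, A=5.35 = 0.0872

0.0872


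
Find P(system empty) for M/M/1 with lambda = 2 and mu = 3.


P0 = 1 - rho = 1 - 2/3 = 0.3333

0.3333


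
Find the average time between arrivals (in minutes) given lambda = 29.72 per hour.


Mean interarrival time = 60/lambda = 60/29.72 = 2.02 minutes

2.02 minutes


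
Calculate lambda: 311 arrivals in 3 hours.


lambda = total arrivals / time = 311 / 3 = 103.67 per hour

103.67 per hour


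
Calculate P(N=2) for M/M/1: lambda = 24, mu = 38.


rho = 24/38; P(n) = (1-rho)*rho^n = (1-24/38)*(24/38)^2 = 0.147

0.147


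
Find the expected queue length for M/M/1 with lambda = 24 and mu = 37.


rho = 24/37; Lq = rho^2/(1-rho) = 1.2

1.2


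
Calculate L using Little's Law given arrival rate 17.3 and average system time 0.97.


L = lambda * W = 17.3 * 0.97 = 16.78

16.78


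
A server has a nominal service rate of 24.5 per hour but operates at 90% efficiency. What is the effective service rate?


Effective rate = mu * efficiency = 24.5 * 0.9 = 22.05 per hour

22.05 per hour


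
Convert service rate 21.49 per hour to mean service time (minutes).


Mean service time = 60/mu = 60/21.49 = 2.79 minutes

2.79 minutes


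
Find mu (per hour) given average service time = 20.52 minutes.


mu = 60 / avg_service_time = 60 / 20.52 = 2.92 per hour

2.92 per hour


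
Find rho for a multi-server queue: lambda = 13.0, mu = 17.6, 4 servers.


rho = lambda / (c * mu) = 13.0 / (4 * 17.6) = 0.1847

0.1847


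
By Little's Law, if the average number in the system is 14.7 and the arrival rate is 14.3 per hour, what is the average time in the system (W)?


W = L / lambda = 14.7 / 14.3 = 1.028 hours

1.028 hours


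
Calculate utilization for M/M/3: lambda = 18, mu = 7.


rho = lambda/(c*mu) = 18/(3*7) = 0.8571

0.8571


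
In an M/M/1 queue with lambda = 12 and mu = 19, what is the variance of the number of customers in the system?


rho = 12/19; Var(N) = rho/(1-rho)^2 = 4.65

4.65


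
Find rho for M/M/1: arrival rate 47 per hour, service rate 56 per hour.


rho = lambda/mu = 47/56 = 0.8393

0.8393


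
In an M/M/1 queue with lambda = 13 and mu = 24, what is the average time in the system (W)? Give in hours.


W = 1/(mu - lambda) = 1/(24 - 13) = 0.0909 hours

0.0909 hours


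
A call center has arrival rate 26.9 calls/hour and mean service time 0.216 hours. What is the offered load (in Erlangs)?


Offered load a = lambda * E[S] = 26.9 * 0.216 = 5.81 Erlangs

5.81 Erlangs


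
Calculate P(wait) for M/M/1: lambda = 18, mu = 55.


P(wait) = rho = lambda/mu = 18/55 = 0.3273

0.3273


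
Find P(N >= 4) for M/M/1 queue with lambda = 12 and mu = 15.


P(N >= 4) = rho^4 = (12/15)^4 = 0.4096

0.4096


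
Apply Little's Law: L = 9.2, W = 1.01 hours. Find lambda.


lambda = L / W = 9.2 / 1.01 = 9.11 per hour

9.11 per hour


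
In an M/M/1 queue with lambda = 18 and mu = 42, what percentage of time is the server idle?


Idle fraction = (1 - rho) * 100 = (1 - 18/42) * 100 = 57.1%

57.1%


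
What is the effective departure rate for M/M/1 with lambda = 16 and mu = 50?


For a stable queue (lambda < mu), throughput = lambda = 16 per hour

16 per hour


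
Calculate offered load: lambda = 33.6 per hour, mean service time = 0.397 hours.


Offered load a = lambda * E[S] = 33.6 * 0.397 = 13.34 Erlangs

13.34 Erlangs


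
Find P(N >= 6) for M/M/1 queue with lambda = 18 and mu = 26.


P(N >= 6) = rho^6 = (18/26)^6 = 0.1101

0.1101


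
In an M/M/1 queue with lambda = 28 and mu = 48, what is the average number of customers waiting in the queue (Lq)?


rho = 28/48; Lq = rho^2/(1-rho) = 0.82

0.82


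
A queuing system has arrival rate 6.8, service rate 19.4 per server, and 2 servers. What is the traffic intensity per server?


rho = lambda / (c * mu) = 6.8 / (2 * 19.4) = 0.1753

0.1753


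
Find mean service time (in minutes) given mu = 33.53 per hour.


Mean service time = 60/mu = 60/33.53 = 1.79 minutes

1.79 minutes


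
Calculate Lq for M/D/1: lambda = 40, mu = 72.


M/D/1: Lq = rho^2 / (2*(1-rho)) where rho = 40/72; Lq = 0.35

0.35


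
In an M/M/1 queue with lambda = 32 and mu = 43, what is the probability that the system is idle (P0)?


P0 = 1 - rho = 1 - 32/43 = 0.2558

0.2558


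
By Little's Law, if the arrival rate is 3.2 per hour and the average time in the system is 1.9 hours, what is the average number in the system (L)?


L = lambda * W = 3.2 * 1.9 = 6.08

6.08


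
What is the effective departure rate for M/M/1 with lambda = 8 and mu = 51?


For a stable queue (lambda < mu), throughput = lambda = 8 per hour

8 per hour


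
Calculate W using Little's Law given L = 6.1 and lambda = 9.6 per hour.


W = L / lambda = 6.1 / 9.6 = 0.6354 hours

0.6354 hours


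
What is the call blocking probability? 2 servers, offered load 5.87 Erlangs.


B(N,A) = (A^N/N!) / sum(A^k/k!, k=0..N) with N=2, A=5.87 = 0.7149

0.7149


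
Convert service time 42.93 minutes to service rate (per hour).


mu = 60 / avg_service_time = 60 / 42.93 = 1.4 per hour

1.4 per hour


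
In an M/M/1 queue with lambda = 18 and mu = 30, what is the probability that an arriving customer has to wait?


P(wait) = rho = lambda/mu = 18/30 = 0.6

0.6


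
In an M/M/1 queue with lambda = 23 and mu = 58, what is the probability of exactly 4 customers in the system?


rho = 23/58; P(n) = (1-rho)*rho^n = (1-23/58)*(23/58)^4 = 0.0149

0.0149


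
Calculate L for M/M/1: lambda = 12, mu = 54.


rho = 12/54; L = rho/(1-rho) = 0.29

0.29


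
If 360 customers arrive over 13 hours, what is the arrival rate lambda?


lambda = total arrivals / time = 360 / 13 = 27.69 per hour

27.69 per hour


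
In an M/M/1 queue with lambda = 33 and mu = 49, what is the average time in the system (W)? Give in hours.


W = 1/(mu - lambda) = 1/(49 - 33) = 0.0625 hours

0.0625 hours


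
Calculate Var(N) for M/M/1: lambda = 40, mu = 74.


rho = 40/74; Var(N) = rho/(1-rho)^2 = 2.56

2.56


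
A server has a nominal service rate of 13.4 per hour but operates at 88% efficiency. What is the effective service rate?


Effective rate = mu * efficiency = 13.4 * 0.88 = 11.79 per hour

11.79 per hour


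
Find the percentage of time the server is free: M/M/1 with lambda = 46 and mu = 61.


Idle fraction = (1 - rho) * 100 = (1 - 46/61) * 100 = 24.6%

24.6%


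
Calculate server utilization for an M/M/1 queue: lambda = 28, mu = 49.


rho = lambda/mu = 28/49 = 0.5714

0.5714


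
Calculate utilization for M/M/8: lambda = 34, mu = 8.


rho = lambda/(c*mu) = 34/(8*8) = 0.5313

0.5313


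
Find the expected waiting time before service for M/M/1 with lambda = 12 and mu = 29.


rho = 12/29; Wq = rho/(mu - lambda) = 0.0243 hours

0.0243 hours


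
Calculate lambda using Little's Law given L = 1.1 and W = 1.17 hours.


lambda = L / W = 1.1 / 1.17 = 0.94 per hour

0.94 per hour


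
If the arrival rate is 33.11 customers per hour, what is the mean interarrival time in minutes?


Mean interarrival time = 60/lambda = 60/33.11 = 1.81 minutes

1.81 minutes


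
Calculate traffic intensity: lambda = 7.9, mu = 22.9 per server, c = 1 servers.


rho = lambda / (c * mu) = 7.9 / (1 * 22.9) = 0.345

0.345


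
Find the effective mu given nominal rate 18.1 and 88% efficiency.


Effective rate = mu * efficiency = 18.1 * 0.88 = 15.93 per hour

15.93 per hour


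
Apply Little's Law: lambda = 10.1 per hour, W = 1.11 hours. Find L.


L = lambda * W = 10.1 * 1.11 = 11.21

11.21


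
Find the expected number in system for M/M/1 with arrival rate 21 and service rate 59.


rho = 21/59; L = rho/(1-rho) = 0.55

0.55


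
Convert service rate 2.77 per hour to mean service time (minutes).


Mean service time = 60/mu = 60/2.77 = 21.66 minutes

21.66 minutes


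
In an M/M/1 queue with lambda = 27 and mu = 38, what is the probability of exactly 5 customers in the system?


rho = 27/38; P(n) = (1-rho)*rho^n = (1-27/38)*(27/38)^5 = 0.0524

0.0524


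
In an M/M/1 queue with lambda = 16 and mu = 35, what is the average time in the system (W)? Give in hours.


W = 1/(mu - lambda) = 1/(35 - 16) = 0.0526 hours

0.0526 hours


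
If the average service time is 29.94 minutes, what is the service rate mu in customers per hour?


mu = 60 / avg_service_time = 60 / 29.94 = 2.0 per hour

2.0 per hour


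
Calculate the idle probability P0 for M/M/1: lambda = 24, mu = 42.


P0 = 1 - rho = 1 - 24/42 = 0.4286

0.4286


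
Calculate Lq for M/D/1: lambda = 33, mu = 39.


M/D/1: Lq = rho^2 / (2*(1-rho)) where rho = 33/39; Lq = 2.33

2.33


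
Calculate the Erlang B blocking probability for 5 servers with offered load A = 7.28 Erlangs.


B(N,A) = (A^N/N!) / sum(A^k/k!, k=0..N) with N=5, A=7.28 = 0.4409

0.4409


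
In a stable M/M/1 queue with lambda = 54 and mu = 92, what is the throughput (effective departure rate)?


For a stable queue (lambda < mu), throughput = lambda = 54 per hour

54 per hour


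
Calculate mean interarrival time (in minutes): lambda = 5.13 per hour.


Mean interarrival time = 60/lambda = 60/5.13 = 11.7 minutes

11.7 minutes
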